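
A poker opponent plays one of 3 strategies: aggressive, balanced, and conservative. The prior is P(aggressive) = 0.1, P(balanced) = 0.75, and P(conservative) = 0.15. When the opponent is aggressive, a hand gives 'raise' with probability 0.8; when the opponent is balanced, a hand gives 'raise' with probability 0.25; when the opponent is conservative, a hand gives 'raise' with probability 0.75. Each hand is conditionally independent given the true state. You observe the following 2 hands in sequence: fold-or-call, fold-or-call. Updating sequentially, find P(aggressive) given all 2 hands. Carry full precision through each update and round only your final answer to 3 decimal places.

0.009

After 'fold-or-call': normaliser = 0.2·0.1000 + 0.75·0.7500 + 0.25·0.1500; P(aggressive) ≈ 0.0323, P(balanced) ≈ 0.9073, P(conservative) ≈ 0.0605
After 'fold-or-call': normaliser = 0.2·0.0323 + 0.75·0.9073 + 0.25·0.0605; P(aggressive) ≈ 0.0092, P(balanced) ≈ 0.9693, P(conservative) ≈ 0.0215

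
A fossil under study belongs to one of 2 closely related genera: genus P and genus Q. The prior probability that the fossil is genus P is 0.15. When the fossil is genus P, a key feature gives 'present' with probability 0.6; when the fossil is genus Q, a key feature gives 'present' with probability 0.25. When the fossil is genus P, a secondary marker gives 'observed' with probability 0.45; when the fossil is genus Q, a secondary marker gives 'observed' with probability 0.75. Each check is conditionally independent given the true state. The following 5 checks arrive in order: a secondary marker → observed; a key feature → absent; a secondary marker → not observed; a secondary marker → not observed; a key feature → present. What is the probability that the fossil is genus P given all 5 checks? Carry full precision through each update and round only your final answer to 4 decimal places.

After a secondary marker='observed': P(genus P) = 0.45·0.1500 / (0.45·0.1500 + 0.75·0.8500) ≈ 0.0957
After a key feature='absent': P(genus P) = 0.4·0.0957 / (0.4·0.0957 + 0.75·0.9043) ≈ 0.0535
After a secondary marker='not observed': P(genus P) = 0.55·0.0535 / (0.55·0.0535 + 0.25·0.9465) ≈ 0.1105
After a secondary marker='not observed': P(genus P) = 0.55·0.1105 / (0.55·0.1105 + 0.25·0.8895) ≈ 0.2147
After a key feature='present': P(genus P) = 0.6·0.2147 / (0.6·0.2147 + 0.25·0.7853) ≈ 0.3961

0.3961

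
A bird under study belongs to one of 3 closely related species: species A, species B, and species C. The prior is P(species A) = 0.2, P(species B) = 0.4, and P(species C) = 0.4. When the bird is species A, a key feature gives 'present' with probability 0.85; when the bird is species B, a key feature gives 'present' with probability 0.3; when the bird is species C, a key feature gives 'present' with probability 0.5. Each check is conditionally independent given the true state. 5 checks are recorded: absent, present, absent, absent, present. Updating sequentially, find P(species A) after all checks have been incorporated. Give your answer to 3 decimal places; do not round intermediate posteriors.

Apply Bayes' rule sequentially, carrying P(species A) forward.
After 'absent': normaliser = 0.15·0.2000 + 0.7·0.4000 + 0.5·0.4000; P(species A) ≈ 0.0588, P(species B) ≈ 0.5490, P(species C) ≈ 0.3922
After 'present': normaliser = 0.85·0.0588 + 0.3·0.5490 + 0.5·0.3922; P(species A) ≈ 0.1217, P(species B) ≈ 0.4010, P(species C) ≈ 0.4773
After 'absent': normaliser = 0.15·0.1217 + 0.7·0.4010 + 0.5·0.4773; P(species A) ≈ 0.0340, P(species B) ≈ 0.5221, P(species C) ≈ 0.4440
After 'absent': normaliser = 0.15·0.0340 + 0.7·0.5221 + 0.5·0.4440; P(species A) ≈ 0.0086, P(species B) ≈ 0.6168, P(species C) ≈ 0.3746
After 'present': normaliser = 0.85·0.0086 + 0.3·0.6168 + 0.5·0.3746; P(species A) ≈ 0.0192, P(species B) ≈ 0.4874, P(species C) ≈ 0.4934

0.019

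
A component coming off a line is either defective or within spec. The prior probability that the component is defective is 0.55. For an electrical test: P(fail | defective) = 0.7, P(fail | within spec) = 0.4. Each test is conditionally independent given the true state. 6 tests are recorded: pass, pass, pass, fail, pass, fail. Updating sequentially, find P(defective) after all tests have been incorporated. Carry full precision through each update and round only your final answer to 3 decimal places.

0.190

Apply Bayes' rule sequentially, carrying P(defective) forward.
After 'pass': P(defective) = 0.3·0.5500 / (0.3·0.5500 + 0.6·0.4500) ≈ 0.3793
After 'pass': P(defective) = 0.3·0.3793 / (0.3·0.3793 + 0.6·0.6207) ≈ 0.2340
After 'pass': P(defective) = 0.3·0.2340 / (0.3·0.2340 + 0.6·0.7660) ≈ 0.1325
After 'fail': P(defective) = 0.7·0.1325 / (0.7·0.1325 + 0.4·0.8675) ≈ 0.2110
After 'pass': P(defective) = 0.3·0.2110 / (0.3·0.2110 + 0.6·0.7890) ≈ 0.1179
After 'fail': P(defective) = 0.7·0.1179 / (0.7·0.1179 + 0.4·0.8821) ≈ 0.1896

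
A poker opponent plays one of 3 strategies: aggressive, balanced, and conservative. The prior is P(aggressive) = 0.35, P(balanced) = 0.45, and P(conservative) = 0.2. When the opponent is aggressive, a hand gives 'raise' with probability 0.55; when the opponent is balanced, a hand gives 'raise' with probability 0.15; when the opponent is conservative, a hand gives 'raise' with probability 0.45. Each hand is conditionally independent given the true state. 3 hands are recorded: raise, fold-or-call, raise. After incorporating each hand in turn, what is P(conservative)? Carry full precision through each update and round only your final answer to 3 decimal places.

0.284

After 'raise': normaliser = 0.55·0.3500 + 0.15·0.4500 + 0.45·0.2000; P(aggressive) ≈ 0.5500, P(balanced) ≈ 0.1929, P(conservative) ≈ 0.2571
After 'fold-or-call': normaliser = 0.45·0.5500 + 0.85·0.1929 + 0.55·0.2571; P(aggressive) ≈ 0.4477, P(balanced) ≈ 0.2965, P(conservative) ≈ 0.2558
After 'raise': normaliser = 0.55·0.4477 + 0.15·0.2965 + 0.45·0.2558; P(aggressive) ≈ 0.6067, P(balanced) ≈ 0.1096, P(conservative) ≈ 0.2837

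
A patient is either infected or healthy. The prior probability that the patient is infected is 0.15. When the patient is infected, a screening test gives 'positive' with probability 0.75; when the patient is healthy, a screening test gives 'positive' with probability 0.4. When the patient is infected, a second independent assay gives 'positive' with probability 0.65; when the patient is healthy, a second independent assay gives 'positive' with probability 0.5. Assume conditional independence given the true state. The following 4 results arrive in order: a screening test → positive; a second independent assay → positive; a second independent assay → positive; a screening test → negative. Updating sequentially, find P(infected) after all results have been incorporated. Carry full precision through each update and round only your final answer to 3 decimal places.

0.189

After a screening test='positive': P(infected) = 0.75·0.1500 / (0.75·0.1500 + 0.4·0.8500) ≈ 0.2486
After a second independent assay='positive': P(infected) = 0.65·0.2486 / (0.65·0.2486 + 0.5·0.7514) ≈ 0.3008
After a second independent assay='positive': P(infected) = 0.65·0.3008 / (0.65·0.3008 + 0.5·0.6992) ≈ 0.3586
After a screening test='negative': P(infected) = 0.25·0.3586 / (0.25·0.3586 + 0.6·0.6414) ≈ 0.1890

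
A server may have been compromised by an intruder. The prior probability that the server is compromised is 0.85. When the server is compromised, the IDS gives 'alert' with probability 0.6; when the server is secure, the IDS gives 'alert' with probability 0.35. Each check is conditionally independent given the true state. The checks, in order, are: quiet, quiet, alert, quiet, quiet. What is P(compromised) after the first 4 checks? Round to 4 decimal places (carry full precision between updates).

0.6936

Apply Bayes' rule sequentially, carrying P(compromised) forward.
After 'quiet': P(compromised) = 0.4·0.8500 / (0.4·0.8500 + 0.65·0.1500) ≈ 0.7771
After 'quiet': P(compromised) = 0.4·0.7771 / (0.4·0.7771 + 0.65·0.2229) ≈ 0.6821
After 'alert': P(compromised) = 0.6·0.6821 / (0.6·0.6821 + 0.35·0.3179) ≈ 0.7863
After 'quiet': P(compromised) = 0.4·0.7863 / (0.4·0.7863 + 0.65·0.2137) ≈ 0.6936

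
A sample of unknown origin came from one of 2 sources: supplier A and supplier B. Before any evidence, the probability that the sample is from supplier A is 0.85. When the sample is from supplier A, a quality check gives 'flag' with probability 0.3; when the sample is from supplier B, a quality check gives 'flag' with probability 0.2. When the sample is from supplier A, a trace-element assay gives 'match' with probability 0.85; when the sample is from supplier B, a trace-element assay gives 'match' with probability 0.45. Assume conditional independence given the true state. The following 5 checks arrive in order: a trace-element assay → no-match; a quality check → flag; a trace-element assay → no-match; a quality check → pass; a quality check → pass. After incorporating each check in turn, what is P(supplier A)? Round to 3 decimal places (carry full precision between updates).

After a trace-element assay='no-match': P(supplier A) = 0.15·0.8500 / (0.15·0.8500 + 0.55·0.1500) ≈ 0.6071
After a quality check='flag': P(supplier A) = 0.3·0.6071 / (0.3·0.6071 + 0.2·0.3929) ≈ 0.6986
After a trace-element assay='no-match': P(supplier A) = 0.15·0.6986 / (0.15·0.6986 + 0.55·0.3014) ≈ 0.3873
After a quality check='pass': P(supplier A) = 0.7·0.3873 / (0.7·0.3873 + 0.8·0.6127) ≈ 0.3562
After a quality check='pass': P(supplier A) = 0.7·0.3562 / (0.7·0.3562 + 0.8·0.6438) ≈ 0.3262

0.326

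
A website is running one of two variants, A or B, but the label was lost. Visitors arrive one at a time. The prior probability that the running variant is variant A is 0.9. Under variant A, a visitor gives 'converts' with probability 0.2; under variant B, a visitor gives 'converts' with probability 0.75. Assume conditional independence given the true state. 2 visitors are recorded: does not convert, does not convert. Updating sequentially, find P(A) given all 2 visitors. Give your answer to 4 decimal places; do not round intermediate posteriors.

Each posterior becomes the prior for the next update.
After 'does not convert': P(A) = 0.8·0.9000 / (0.8·0.9000 + 0.25·0.1000) ≈ 0.9664
After 'does not convert': P(A) = 0.8·0.9664 / (0.8·0.9664 + 0.25·0.0336) ≈ 0.9893

0.9893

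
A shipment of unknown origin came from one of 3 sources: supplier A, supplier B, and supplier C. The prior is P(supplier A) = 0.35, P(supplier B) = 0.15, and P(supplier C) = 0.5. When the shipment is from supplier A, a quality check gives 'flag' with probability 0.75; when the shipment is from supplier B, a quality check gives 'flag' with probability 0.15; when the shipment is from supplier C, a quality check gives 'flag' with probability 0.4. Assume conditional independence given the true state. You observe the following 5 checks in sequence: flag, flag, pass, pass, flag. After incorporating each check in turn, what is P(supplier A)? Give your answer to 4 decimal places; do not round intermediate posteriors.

After 'flag': normaliser = 0.75·0.3500 + 0.15·0.1500 + 0.4·0.5000; P(supplier A) ≈ 0.5412, P(supplier B) ≈ 0.0464, P(supplier C) ≈ 0.4124
After 'flag': normaliser = 0.75·0.5412 + 0.15·0.0464 + 0.4·0.4124; P(supplier A) ≈ 0.7025, P(supplier B) ≈ 0.0120, P(supplier C) ≈ 0.2855
After 'pass': normaliser = 0.25·0.7025 + 0.85·0.0120 + 0.6·0.2855; P(supplier A) ≈ 0.4918, P(supplier B) ≈ 0.0287, P(supplier C) ≈ 0.4796
After 'pass': normaliser = 0.25·0.4918 + 0.85·0.0287 + 0.6·0.4796; P(supplier A) ≈ 0.2826, P(supplier B) ≈ 0.0560, P(supplier C) ≈ 0.6614
After 'flag': normaliser = 0.75·0.2826 + 0.15·0.0560 + 0.4·0.6614; P(supplier A) ≈ 0.4371, P(supplier B) ≈ 0.0173, P(supplier C) ≈ 0.5456

0.4371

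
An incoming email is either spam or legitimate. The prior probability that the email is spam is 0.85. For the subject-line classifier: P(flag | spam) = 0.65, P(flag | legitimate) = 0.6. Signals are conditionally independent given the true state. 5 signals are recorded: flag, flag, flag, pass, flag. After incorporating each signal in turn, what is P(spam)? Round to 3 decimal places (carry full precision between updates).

0.872

Each posterior becomes the prior for the next update.
After 'flag': P(spam) = 0.65·0.8500 / (0.65·0.8500 + 0.6·0.1500) ≈ 0.8599
After 'flag': P(spam) = 0.65·0.8599 / (0.65·0.8599 + 0.6·0.1401) ≈ 0.8693
After 'flag': P(spam) = 0.65·0.8693 / (0.65·0.8693 + 0.6·0.1307) ≈ 0.8781
After 'pass': P(spam) = 0.35·0.8781 / (0.35·0.8781 + 0.4·0.1219) ≈ 0.8631
After 'flag': P(spam) = 0.65·0.8631 / (0.65·0.8631 + 0.6·0.1369) ≈ 0.8723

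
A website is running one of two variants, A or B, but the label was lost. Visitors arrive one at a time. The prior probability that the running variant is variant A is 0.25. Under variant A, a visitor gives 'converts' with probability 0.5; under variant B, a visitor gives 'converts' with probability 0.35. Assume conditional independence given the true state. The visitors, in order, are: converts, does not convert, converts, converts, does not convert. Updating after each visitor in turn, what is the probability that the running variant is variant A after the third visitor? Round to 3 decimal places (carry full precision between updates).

0.344

After 'converts': P(A) = 0.5·0.2500 / (0.5·0.2500 + 0.35·0.7500) ≈ 0.3226
After 'does not convert': P(A) = 0.5·0.3226 / (0.5·0.3226 + 0.65·0.6774) ≈ 0.2681
After 'converts': P(A) = 0.5·0.2681 / (0.5·0.2681 + 0.35·0.7319) ≈ 0.3435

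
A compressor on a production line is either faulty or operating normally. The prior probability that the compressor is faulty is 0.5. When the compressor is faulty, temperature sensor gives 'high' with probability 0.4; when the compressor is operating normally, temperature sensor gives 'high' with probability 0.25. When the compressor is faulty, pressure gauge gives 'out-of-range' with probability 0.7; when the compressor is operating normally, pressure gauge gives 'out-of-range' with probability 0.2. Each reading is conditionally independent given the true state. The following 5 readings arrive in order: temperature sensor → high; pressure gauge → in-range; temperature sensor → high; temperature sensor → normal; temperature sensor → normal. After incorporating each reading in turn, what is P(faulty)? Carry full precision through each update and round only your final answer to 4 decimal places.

0.3806

Each posterior becomes the prior for the next update.
After temperature sensor='high': P(faulty) = 0.4·0.5000 / (0.4·0.5000 + 0.25·0.5000) ≈ 0.6154
After pressure gauge='in-range': P(faulty) = 0.3·0.6154 / (0.3·0.6154 + 0.8·0.3846) ≈ 0.3750
After temperature sensor='high': P(faulty) = 0.4·0.3750 / (0.4·0.3750 + 0.25·0.6250) ≈ 0.4898
After temperature sensor='normal': P(faulty) = 0.6·0.4898 / (0.6·0.4898 + 0.75·0.5102) ≈ 0.4344
After temperature sensor='normal': P(faulty) = 0.6·0.4344 / (0.6·0.4344 + 0.75·0.5656) ≈ 0.3806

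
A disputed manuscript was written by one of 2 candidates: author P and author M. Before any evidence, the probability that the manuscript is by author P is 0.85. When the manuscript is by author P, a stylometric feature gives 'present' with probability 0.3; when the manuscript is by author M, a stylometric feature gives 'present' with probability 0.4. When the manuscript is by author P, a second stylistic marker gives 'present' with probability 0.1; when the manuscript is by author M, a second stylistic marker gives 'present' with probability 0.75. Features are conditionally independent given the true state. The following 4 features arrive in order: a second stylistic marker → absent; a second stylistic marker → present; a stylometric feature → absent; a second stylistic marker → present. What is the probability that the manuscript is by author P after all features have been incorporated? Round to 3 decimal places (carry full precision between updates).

0.297

After a second stylistic marker='absent': P(author P) = 0.9·0.8500 / (0.9·0.8500 + 0.25·0.1500) ≈ 0.9533
After a second stylistic marker='present': P(author P) = 0.1·0.9533 / (0.1·0.9533 + 0.75·0.0467) ≈ 0.7312
After a stylometric feature='absent': P(author P) = 0.7·0.7312 / (0.7·0.7312 + 0.6·0.2688) ≈ 0.7604
After a second stylistic marker='present': P(author P) = 0.1·0.7604 / (0.1·0.7604 + 0.75·0.2396) ≈ 0.2973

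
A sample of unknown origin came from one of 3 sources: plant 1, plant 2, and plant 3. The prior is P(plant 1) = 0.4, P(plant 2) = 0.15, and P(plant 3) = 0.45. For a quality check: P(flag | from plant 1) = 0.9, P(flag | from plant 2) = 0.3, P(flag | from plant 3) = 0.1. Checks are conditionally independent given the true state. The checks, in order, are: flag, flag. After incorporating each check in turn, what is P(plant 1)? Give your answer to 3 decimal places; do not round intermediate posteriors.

After 'flag': normaliser = 0.9·0.4000 + 0.3·0.1500 + 0.1·0.4500; P(plant 1) ≈ 0.8000, P(plant 2) ≈ 0.1000, P(plant 3) ≈ 0.1000
After 'flag': normaliser = 0.9·0.8000 + 0.3·0.1000 + 0.1·0.1000; P(plant 1) ≈ 0.9474, P(plant 2) ≈ 0.0395, P(plant 3) ≈ 0.0132

0.947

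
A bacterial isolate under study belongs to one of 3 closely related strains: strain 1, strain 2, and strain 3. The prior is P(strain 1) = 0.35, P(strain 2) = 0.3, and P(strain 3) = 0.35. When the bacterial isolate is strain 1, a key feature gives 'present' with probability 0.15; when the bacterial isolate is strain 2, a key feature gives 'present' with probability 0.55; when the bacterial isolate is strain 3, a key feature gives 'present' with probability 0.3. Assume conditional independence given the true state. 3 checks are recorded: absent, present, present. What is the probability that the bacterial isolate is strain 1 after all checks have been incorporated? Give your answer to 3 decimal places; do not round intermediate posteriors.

Apply Bayes' rule sequentially, carrying P(strain 1) forward.
After 'absent': normaliser = 0.85·0.3500 + 0.45·0.3000 + 0.7·0.3500; P(strain 1) ≈ 0.4391, P(strain 2) ≈ 0.1993, P(strain 3) ≈ 0.3616
After 'present': normaliser = 0.15·0.4391 + 0.55·0.1993 + 0.3·0.3616; P(strain 1) ≈ 0.2320, P(strain 2) ≈ 0.3860, P(strain 3) ≈ 0.3821
After 'present': normaliser = 0.15·0.2320 + 0.55·0.3860 + 0.3·0.3821; P(strain 1) ≈ 0.0962, P(strain 2) ≈ 0.5869, P(strain 3) ≈ 0.3169

0.096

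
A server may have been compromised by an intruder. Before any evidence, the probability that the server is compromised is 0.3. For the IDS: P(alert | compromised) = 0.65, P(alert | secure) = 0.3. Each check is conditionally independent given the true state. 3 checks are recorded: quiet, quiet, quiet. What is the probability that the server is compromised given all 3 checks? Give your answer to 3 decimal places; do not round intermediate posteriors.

0.051

Each posterior becomes the prior for the next update.
After 'quiet': P(compromised) = 0.35·0.3000 / (0.35·0.3000 + 0.7·0.7000) ≈ 0.1765
After 'quiet': P(compromised) = 0.35·0.1765 / (0.35·0.1765 + 0.7·0.8235) ≈ 0.0968
After 'quiet': P(compromised) = 0.35·0.0968 / (0.35·0.0968 + 0.7·0.9032) ≈ 0.0508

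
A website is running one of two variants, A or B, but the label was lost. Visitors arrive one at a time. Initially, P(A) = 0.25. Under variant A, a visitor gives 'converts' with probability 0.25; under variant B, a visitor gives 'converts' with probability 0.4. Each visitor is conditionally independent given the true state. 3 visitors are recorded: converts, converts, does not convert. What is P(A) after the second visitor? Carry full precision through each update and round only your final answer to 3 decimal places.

0.115

After 'converts': P(A) = 0.25·0.2500 / (0.25·0.2500 + 0.4·0.7500) ≈ 0.1724
After 'converts': P(A) = 0.25·0.1724 / (0.25·0.1724 + 0.4·0.8276) ≈ 0.1152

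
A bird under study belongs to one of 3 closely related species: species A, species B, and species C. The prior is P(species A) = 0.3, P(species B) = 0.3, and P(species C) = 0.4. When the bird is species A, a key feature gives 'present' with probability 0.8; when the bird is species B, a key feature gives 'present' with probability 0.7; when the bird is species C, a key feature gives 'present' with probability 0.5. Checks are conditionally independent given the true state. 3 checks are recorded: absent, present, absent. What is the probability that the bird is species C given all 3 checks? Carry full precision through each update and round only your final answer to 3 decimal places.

After 'absent': normaliser = 0.2·0.3000 + 0.3·0.3000 + 0.5·0.4000; P(species A) ≈ 0.1714, P(species B) ≈ 0.2571, P(species C) ≈ 0.5714
After 'present': normaliser = 0.8·0.1714 + 0.7·0.2571 + 0.5·0.5714; P(species A) ≈ 0.2275, P(species B) ≈ 0.2986, P(species C) ≈ 0.4739
After 'absent': normaliser = 0.2·0.2275 + 0.3·0.2986 + 0.5·0.4739; P(species A) ≈ 0.1223, P(species B) ≈ 0.2408, P(species C) ≈ 0.6369

0.637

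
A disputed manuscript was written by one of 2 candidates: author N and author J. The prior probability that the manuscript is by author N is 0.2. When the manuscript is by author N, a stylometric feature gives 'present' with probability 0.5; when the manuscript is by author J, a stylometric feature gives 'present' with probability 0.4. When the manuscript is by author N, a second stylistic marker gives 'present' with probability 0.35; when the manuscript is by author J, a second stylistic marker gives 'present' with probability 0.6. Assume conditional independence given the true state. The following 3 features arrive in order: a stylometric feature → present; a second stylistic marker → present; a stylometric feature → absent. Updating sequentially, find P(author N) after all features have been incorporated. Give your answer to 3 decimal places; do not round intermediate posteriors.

After a stylometric feature='present': P(author N) = 0.5·0.2000 / (0.5·0.2000 + 0.4·0.8000) ≈ 0.2381
After a second stylistic marker='present': P(author N) = 0.35·0.2381 / (0.35·0.2381 + 0.6·0.7619) ≈ 0.1542
After a stylometric feature='absent': P(author N) = 0.5·0.1542 / (0.5·0.1542 + 0.6·0.8458) ≈ 0.1319

0.132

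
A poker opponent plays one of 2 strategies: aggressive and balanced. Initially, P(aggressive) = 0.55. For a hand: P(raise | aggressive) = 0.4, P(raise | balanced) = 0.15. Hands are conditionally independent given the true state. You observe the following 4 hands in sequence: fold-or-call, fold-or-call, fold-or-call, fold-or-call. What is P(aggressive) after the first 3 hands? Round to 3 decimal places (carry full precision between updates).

After 'fold-or-call': P(aggressive) = 0.6·0.5500 / (0.6·0.5500 + 0.85·0.4500) ≈ 0.4632
After 'fold-or-call': P(aggressive) = 0.6·0.4632 / (0.6·0.4632 + 0.85·0.5368) ≈ 0.3785
After 'fold-or-call': P(aggressive) = 0.6·0.3785 / (0.6·0.3785 + 0.85·0.6215) ≈ 0.3006

0.301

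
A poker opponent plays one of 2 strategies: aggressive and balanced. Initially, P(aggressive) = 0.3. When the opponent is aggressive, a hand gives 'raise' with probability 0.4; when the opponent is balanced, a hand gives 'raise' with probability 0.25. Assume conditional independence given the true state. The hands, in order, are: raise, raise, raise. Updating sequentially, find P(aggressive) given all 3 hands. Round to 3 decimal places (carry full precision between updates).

After 'raise': P(aggressive) = 0.4·0.3000 / (0.4·0.3000 + 0.25·0.7000) ≈ 0.4068
After 'raise': P(aggressive) = 0.4·0.4068 / (0.4·0.4068 + 0.25·0.5932) ≈ 0.5232
After 'raise': P(aggressive) = 0.4·0.5232 / (0.4·0.5232 + 0.25·0.4768) ≈ 0.6371

0.637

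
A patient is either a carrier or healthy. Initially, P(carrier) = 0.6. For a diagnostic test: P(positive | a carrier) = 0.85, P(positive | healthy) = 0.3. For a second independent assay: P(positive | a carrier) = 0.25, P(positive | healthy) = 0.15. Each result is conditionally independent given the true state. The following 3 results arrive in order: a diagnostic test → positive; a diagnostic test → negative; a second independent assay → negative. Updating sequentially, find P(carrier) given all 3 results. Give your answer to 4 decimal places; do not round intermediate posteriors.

0.4455

After a diagnostic test='positive': P(carrier) = 0.85·0.6000 / (0.85·0.6000 + 0.3·0.4000) ≈ 0.8095
After a diagnostic test='negative': P(carrier) = 0.15·0.8095 / (0.15·0.8095 + 0.7·0.1905) ≈ 0.4766
After a second independent assay='negative': P(carrier) = 0.75·0.4766 / (0.75·0.4766 + 0.85·0.5234) ≈ 0.4455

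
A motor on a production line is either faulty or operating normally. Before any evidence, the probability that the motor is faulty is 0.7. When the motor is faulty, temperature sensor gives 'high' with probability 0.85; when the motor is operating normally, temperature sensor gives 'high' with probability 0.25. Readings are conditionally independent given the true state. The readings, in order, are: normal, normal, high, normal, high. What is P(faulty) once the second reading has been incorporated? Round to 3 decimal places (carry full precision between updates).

After 'normal': P(faulty) = 0.15·0.7000 / (0.15·0.7000 + 0.75·0.3000) ≈ 0.3182
After 'normal': P(faulty) = 0.15·0.3182 / (0.15·0.3182 + 0.75·0.6818) ≈ 0.0854

0.085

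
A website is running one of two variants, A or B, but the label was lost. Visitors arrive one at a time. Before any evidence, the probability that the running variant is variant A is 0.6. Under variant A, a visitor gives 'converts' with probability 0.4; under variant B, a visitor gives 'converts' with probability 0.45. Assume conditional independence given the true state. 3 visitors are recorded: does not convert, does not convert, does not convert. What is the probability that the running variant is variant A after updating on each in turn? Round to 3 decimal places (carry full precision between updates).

After 'does not convert': P(A) = 0.6·0.6000 / (0.6·0.6000 + 0.55·0.4000) ≈ 0.6207
After 'does not convert': P(A) = 0.6·0.6207 / (0.6·0.6207 + 0.55·0.3793) ≈ 0.6409
After 'does not convert': P(A) = 0.6·0.6409 / (0.6·0.6409 + 0.55·0.3591) ≈ 0.6607

0.661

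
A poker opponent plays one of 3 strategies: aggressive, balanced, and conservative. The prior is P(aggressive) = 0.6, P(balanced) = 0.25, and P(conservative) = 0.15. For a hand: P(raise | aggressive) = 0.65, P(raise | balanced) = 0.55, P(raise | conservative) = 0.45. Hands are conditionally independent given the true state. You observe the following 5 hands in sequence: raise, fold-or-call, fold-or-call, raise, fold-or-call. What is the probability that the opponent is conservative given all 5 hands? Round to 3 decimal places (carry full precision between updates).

0.222

After 'raise': normaliser = 0.65·0.6000 + 0.55·0.2500 + 0.45·0.1500; P(aggressive) ≈ 0.6555, P(balanced) ≈ 0.2311, P(conservative) ≈ 0.1134
After 'fold-or-call': normaliser = 0.35·0.6555 + 0.45·0.2311 + 0.55·0.1134; P(aggressive) ≈ 0.5796, P(balanced) ≈ 0.2627, P(conservative) ≈ 0.1576
After 'fold-or-call': normaliser = 0.35·0.5796 + 0.45·0.2627 + 0.55·0.1576; P(aggressive) ≈ 0.4975, P(balanced) ≈ 0.2899, P(conservative) ≈ 0.2126
After 'raise': normaliser = 0.65·0.4975 + 0.55·0.2899 + 0.45·0.2126; P(aggressive) ≈ 0.5590, P(balanced) ≈ 0.2756, P(conservative) ≈ 0.1654
After 'fold-or-call': normaliser = 0.35·0.5590 + 0.45·0.2756 + 0.55·0.1654; P(aggressive) ≈ 0.4764, P(balanced) ≈ 0.3021, P(conservative) ≈ 0.2215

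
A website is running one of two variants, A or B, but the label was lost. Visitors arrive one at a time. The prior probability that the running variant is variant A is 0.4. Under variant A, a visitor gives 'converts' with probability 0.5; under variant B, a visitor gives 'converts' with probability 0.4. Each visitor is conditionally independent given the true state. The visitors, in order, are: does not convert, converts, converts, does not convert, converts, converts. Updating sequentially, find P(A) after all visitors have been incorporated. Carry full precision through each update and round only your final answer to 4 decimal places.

After 'does not convert': P(A) = 0.5·0.4000 / (0.5·0.4000 + 0.6·0.6000) ≈ 0.3571
After 'converts': P(A) = 0.5·0.3571 / (0.5·0.3571 + 0.4·0.6429) ≈ 0.4098
After 'converts': P(A) = 0.5·0.4098 / (0.5·0.4098 + 0.4·0.5902) ≈ 0.4647
After 'does not convert': P(A) = 0.5·0.4647 / (0.5·0.4647 + 0.6·0.5353) ≈ 0.4197
After 'converts': P(A) = 0.5·0.4197 / (0.5·0.4197 + 0.4·0.5803) ≈ 0.4749
After 'converts': P(A) = 0.5·0.4749 / (0.5·0.4749 + 0.4·0.5251) ≈ 0.5306

0.5306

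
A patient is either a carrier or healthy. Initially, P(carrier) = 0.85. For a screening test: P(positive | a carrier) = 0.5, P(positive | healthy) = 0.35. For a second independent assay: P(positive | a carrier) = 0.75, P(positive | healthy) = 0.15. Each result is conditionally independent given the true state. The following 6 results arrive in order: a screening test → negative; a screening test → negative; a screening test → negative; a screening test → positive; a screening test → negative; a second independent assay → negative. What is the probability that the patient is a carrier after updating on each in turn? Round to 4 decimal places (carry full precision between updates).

Each posterior becomes the prior for the next update.
After a screening test='negative': P(carrier) = 0.5·0.8500 / (0.5·0.8500 + 0.65·0.1500) ≈ 0.8134
After a screening test='negative': P(carrier) = 0.5·0.8134 / (0.5·0.8134 + 0.65·0.1866) ≈ 0.7703
After a screening test='negative': P(carrier) = 0.5·0.7703 / (0.5·0.7703 + 0.65·0.2297) ≈ 0.7206
After a screening test='positive': P(carrier) = 0.5·0.7206 / (0.5·0.7206 + 0.35·0.2794) ≈ 0.7865
After a screening test='negative': P(carrier) = 0.5·0.7865 / (0.5·0.7865 + 0.65·0.2135) ≈ 0.7392
After a second independent assay='negative': P(carrier) = 0.25·0.7392 / (0.25·0.7392 + 0.85·0.2608) ≈ 0.4546

0.4546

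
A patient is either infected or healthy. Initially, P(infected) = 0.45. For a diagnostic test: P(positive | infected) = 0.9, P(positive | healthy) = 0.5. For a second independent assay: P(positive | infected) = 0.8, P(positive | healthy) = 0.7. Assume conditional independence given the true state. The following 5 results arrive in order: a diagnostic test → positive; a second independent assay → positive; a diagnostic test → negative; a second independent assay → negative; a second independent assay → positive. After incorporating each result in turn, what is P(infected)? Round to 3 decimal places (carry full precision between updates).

0.204

After a diagnostic test='positive': P(infected) = 0.9·0.4500 / (0.9·0.4500 + 0.5·0.5500) ≈ 0.5956
After a second independent assay='positive': P(infected) = 0.8·0.5956 / (0.8·0.5956 + 0.7·0.4044) ≈ 0.6273
After a diagnostic test='negative': P(infected) = 0.1·0.6273 / (0.1·0.6273 + 0.5·0.3727) ≈ 0.2518
After a second independent assay='negative': P(infected) = 0.2·0.2518 / (0.2·0.2518 + 0.3·0.7482) ≈ 0.1833
After a second independent assay='positive': P(infected) = 0.8·0.1833 / (0.8·0.1833 + 0.7·0.8167) ≈ 0.2041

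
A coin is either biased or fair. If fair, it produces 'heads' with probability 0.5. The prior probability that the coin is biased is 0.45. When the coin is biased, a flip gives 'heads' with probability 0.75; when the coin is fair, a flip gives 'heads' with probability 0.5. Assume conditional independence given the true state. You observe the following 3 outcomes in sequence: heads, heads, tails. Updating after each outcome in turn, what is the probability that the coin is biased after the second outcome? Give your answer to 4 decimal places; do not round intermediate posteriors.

After 'heads': P(biased) = 0.75·0.4500 / (0.75·0.4500 + 0.5·0.5500) ≈ 0.5510
After 'heads': P(biased) = 0.75·0.5510 / (0.75·0.5510 + 0.5·0.4490) ≈ 0.6480

0.6480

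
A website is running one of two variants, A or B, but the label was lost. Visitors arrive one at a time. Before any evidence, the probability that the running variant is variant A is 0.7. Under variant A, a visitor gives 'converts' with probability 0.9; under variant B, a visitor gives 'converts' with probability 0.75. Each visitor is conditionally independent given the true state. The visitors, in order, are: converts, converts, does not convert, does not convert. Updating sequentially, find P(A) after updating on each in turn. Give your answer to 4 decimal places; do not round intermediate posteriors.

0.3496

After 'converts': P(A) = 0.9·0.7000 / (0.9·0.7000 + 0.75·0.3000) ≈ 0.7368
After 'converts': P(A) = 0.9·0.7368 / (0.9·0.7368 + 0.75·0.2632) ≈ 0.7706
After 'does not convert': P(A) = 0.1·0.7706 / (0.1·0.7706 + 0.25·0.2294) ≈ 0.5734
After 'does not convert': P(A) = 0.1·0.5734 / (0.1·0.5734 + 0.25·0.4266) ≈ 0.3496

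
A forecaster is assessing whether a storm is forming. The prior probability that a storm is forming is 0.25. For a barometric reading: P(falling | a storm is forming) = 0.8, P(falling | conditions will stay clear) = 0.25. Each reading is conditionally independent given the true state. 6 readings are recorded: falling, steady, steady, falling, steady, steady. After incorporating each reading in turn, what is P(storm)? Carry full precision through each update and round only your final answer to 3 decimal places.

After 'falling': P(storm) = 0.8·0.2500 / (0.8·0.2500 + 0.25·0.7500) ≈ 0.5161
After 'steady': P(storm) = 0.2·0.5161 / (0.2·0.5161 + 0.75·0.4839) ≈ 0.2215
After 'steady': P(storm) = 0.2·0.2215 / (0.2·0.2215 + 0.75·0.7785) ≈ 0.0705
After 'falling': P(storm) = 0.8·0.0705 / (0.8·0.0705 + 0.25·0.9295) ≈ 0.1953
After 'steady': P(storm) = 0.2·0.1953 / (0.2·0.1953 + 0.75·0.8047) ≈ 0.0608
After 'steady': P(storm) = 0.2·0.0608 / (0.2·0.0608 + 0.75·0.9392) ≈ 0.0170

0.017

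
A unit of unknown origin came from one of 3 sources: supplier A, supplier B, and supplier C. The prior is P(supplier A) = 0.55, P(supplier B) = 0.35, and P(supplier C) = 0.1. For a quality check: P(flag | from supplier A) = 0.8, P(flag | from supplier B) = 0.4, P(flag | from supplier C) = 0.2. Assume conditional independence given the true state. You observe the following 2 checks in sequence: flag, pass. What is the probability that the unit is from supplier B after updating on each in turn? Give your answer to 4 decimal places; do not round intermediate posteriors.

After 'flag': normaliser = 0.8·0.5500 + 0.4·0.3500 + 0.2·0.1000; P(supplier A) ≈ 0.7333, P(supplier B) ≈ 0.2333, P(supplier C) ≈ 0.0333
After 'pass': normaliser = 0.2·0.7333 + 0.6·0.2333 + 0.8·0.0333; P(supplier A) ≈ 0.4681, P(supplier B) ≈ 0.4468, P(supplier C) ≈ 0.0851

0.4468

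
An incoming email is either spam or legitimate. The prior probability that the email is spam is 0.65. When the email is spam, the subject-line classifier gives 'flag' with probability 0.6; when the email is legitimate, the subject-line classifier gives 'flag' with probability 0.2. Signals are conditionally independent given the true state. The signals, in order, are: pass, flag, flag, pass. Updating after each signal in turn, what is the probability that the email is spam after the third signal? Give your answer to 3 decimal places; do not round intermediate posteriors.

After 'pass': P(spam) = 0.4·0.6500 / (0.4·0.6500 + 0.8·0.3500) ≈ 0.4815
After 'flag': P(spam) = 0.6·0.4815 / (0.6·0.4815 + 0.2·0.5185) ≈ 0.7358
After 'flag': P(spam) = 0.6·0.7358 / (0.6·0.7358 + 0.2·0.2642) ≈ 0.8931

0.893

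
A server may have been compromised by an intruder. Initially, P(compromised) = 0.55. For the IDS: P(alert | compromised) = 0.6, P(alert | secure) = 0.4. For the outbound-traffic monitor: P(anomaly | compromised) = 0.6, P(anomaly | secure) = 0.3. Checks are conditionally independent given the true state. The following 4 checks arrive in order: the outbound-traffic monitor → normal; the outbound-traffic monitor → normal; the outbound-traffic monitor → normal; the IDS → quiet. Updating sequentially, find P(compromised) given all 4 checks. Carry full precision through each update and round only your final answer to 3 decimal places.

0.132

Each posterior becomes the prior for the next update.
After the outbound-traffic monitor='normal': P(compromised) = 0.4·0.5500 / (0.4·0.5500 + 0.7·0.4500) ≈ 0.4112
After the outbound-traffic monitor='normal': P(compromised) = 0.4·0.4112 / (0.4·0.4112 + 0.7·0.5888) ≈ 0.2853
After the outbound-traffic monitor='normal': P(compromised) = 0.4·0.2853 / (0.4·0.2853 + 0.7·0.7147) ≈ 0.1857
After the IDS='quiet': P(compromised) = 0.4·0.1857 / (0.4·0.1857 + 0.6·0.8143) ≈ 0.1320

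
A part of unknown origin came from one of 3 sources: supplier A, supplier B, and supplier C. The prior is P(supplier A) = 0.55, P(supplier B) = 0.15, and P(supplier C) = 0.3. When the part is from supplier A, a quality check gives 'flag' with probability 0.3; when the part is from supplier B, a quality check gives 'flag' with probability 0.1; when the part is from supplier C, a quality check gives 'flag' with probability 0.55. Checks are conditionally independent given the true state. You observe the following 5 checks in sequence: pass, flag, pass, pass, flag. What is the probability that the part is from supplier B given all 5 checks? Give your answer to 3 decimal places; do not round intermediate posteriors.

After 'pass': normaliser = 0.7·0.5500 + 0.9·0.1500 + 0.45·0.3000; P(supplier A) ≈ 0.5878, P(supplier B) ≈ 0.2061, P(supplier C) ≈ 0.2061
After 'flag': normaliser = 0.3·0.5878 + 0.1·0.2061 + 0.55·0.2061; P(supplier A) ≈ 0.5683, P(supplier B) ≈ 0.0664, P(supplier C) ≈ 0.3653
After 'pass': normaliser = 0.7·0.5683 + 0.9·0.0664 + 0.45·0.3653; P(supplier A) ≈ 0.6396, P(supplier B) ≈ 0.0961, P(supplier C) ≈ 0.2643
After 'pass': normaliser = 0.7·0.6396 + 0.9·0.0961 + 0.45·0.2643; P(supplier A) ≈ 0.6855, P(supplier B) ≈ 0.1324, P(supplier C) ≈ 0.1821
After 'flag': normaliser = 0.3·0.6855 + 0.1·0.1324 + 0.55·0.1821; P(supplier A) ≈ 0.6446, P(supplier B) ≈ 0.0415, P(supplier C) ≈ 0.3139

0.042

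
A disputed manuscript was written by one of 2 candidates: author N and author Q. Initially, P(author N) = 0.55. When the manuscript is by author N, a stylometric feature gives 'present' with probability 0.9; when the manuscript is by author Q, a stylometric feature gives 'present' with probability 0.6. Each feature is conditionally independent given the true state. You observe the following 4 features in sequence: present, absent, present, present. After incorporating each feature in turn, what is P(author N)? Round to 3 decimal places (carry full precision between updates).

After 'present': P(author N) = 0.9·0.5500 / (0.9·0.5500 + 0.6·0.4500) ≈ 0.6471
After 'absent': P(author N) = 0.1·0.6471 / (0.1·0.6471 + 0.4·0.3529) ≈ 0.3143
After 'present': P(author N) = 0.9·0.3143 / (0.9·0.3143 + 0.6·0.6857) ≈ 0.4074
After 'present': P(author N) = 0.9·0.4074 / (0.9·0.4074 + 0.6·0.5926) ≈ 0.5077

0.508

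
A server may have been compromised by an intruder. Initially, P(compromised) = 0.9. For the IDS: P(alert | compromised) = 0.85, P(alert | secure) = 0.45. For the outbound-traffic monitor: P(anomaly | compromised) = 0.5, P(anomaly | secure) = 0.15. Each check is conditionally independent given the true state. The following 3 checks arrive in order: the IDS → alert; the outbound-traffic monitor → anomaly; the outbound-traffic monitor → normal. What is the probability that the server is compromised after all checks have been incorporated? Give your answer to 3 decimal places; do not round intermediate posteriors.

After the IDS='alert': P(compromised) = 0.85·0.9000 / (0.85·0.9000 + 0.45·0.1000) ≈ 0.9444
After the outbound-traffic monitor='anomaly': P(compromised) = 0.5·0.9444 / (0.5·0.9444 + 0.15·0.0556) ≈ 0.9827
After the outbound-traffic monitor='normal': P(compromised) = 0.5·0.9827 / (0.5·0.9827 + 0.85·0.0173) ≈ 0.9709

0.971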